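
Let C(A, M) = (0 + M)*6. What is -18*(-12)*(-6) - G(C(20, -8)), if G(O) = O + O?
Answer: -1200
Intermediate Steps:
C(A, M) = 6*M (C(A, M) = M*6 = 6*M)
G(O) = 2*O
-18*(-12)*(-6) - G(C(20, -8)) = -18*(-12)*(-6) - 2*6*(-8) = 216*(-6) - 2*(-48) = -1296 - 1*(-96) = -1296 + 96 = -1200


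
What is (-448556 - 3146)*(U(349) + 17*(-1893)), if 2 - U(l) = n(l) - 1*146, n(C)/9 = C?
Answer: 15888166148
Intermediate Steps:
n(C) = 9*C
U(l) = 148 - 9*l (U(l) = 2 - (9*l - 1*146) = 2 - (9*l - 146) = 2 - (-146 + 9*l) = 2 + (146 - 9*l) = 148 - 9*l)
(-448556 - 3146)*(U(349) + 17*(-1893)) = (-448556 - 3146)*((148 - 9*349) + 17*(-1893)) = -451702*((148 - 3141) - 32181) = -451702*(-2993 - 32181) = -451702*(-35174) = 15888166148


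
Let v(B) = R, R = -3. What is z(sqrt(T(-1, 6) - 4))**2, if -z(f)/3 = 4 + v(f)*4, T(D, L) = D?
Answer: 576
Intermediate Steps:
v(B) = -3
z(f) = 24 (z(f) = -3*(4 - 3*4) = -3*(4 - 12) = -3*(-8) = 24)
z(sqrt(T(-1, 6) - 4))**2 = 24**2 = 576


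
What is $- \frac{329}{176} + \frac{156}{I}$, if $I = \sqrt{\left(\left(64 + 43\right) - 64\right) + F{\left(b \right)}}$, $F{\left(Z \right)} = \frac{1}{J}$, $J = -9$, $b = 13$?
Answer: $- \frac{329}{176} + \frac{234 \sqrt{386}}{193} \approx 21.951$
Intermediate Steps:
$F{\left(Z \right)} = - \frac{1}{9}$ ($F{\left(Z \right)} = \frac{1}{-9} = - \frac{1}{9}$)
$I = \frac{\sqrt{386}}{3}$ ($I = \sqrt{\left(\left(64 + 43\right) - 64\right) - \frac{1}{9}} = \sqrt{\left(107 - 64\right) - \frac{1}{9}} = \sqrt{43 - \frac{1}{9}} = \sqrt{\frac{386}{9}} = \frac{\sqrt{386}}{3} \approx 6.549$)
$- \frac{329}{176} + \frac{156}{I} = - \frac{329}{176} + \frac{156}{\frac{1}{3} \sqrt{386}} = \left(-329\right) \frac{1}{176} + 156 \frac{3 \sqrt{386}}{386} = - \frac{329}{176} + \frac{234 \sqrt{386}}{193}$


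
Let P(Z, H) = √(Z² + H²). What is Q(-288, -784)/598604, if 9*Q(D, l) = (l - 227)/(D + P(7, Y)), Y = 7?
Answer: 4044/6198993373 + 2359*√2/148775840952 ≈ 6.7479e-7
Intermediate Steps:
P(Z, H) = √(H² + Z²)
Q(D, l) = (-227 + l)/(9*(D + 7*√2)) (Q(D, l) = ((l - 227)/(D + √(7² + 7²)))/9 = ((-227 + l)/(D + √(49 + 49)))/9 = ((-227 + l)/(D + √98))/9 = ((-227 + l)/(D + 7*√2))/9 = (-227 + l)/(9*(D + 7*√2)))
Q(-288, -784)/598604 = ((-227 - 784)/(9*(-288 + 7*√2)))/598604 = ((⅑)*(-1011)/(-288 + 7*√2))*(1/598604) = -337/(3*(-288 + 7*√2))*(1/598604) = -337/(1795812*(-288 + 7*√2))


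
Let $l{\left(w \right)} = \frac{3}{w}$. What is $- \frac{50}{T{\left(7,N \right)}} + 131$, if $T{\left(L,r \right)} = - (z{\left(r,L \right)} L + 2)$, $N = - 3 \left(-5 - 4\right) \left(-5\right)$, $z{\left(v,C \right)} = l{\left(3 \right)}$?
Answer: $\frac{1229}{9} \approx 136.56$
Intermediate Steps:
$z{\left(v,C \right)} = 1$ ($z{\left(v,C \right)} = \frac{3}{3} = 3 \cdot \frac{1}{3} = 1$)
$N = -135$ ($N = \left(-3\right) \left(-9\right) \left(-5\right) = 27 \left(-5\right) = -135$)
$T{\left(L,r \right)} = -2 - L$ ($T{\left(L,r \right)} = - (1 L + 2) = - (L + 2) = - (2 + L) = -2 - L$)
$- \frac{50}{T{\left(7,N \right)}} + 131 = - \frac{50}{-2 - 7} + 131 = - \frac{50}{-9} + 131 = \left(-50\right) \left(- \frac{1}{9}\right) + 131 = \frac{50}{9} + 131 = \frac{1229}{9}$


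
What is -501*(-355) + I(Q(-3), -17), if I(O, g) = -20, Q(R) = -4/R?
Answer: 177835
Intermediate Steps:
-501*(-355) + I(Q(-3), -17) = -501*(-355) - 20 = 177855 - 20 = 177835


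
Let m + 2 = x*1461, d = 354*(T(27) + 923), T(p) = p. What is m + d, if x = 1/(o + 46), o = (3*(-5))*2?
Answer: 5382229/16 ≈ 3.3639e+5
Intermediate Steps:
o = -30 (o = -15*2 = -30)
d = 336300 (d = 354*(27 + 923) = 354*950 = 336300)
x = 1/16 (x = 1/(-30 + 46) = 1/16 ≈ 0.062500)
m = 1429/16 (m = -2 + (1/16)*1461 = -2 + 1461/16 = 1429/16 ≈ 89.313)
m + d = 1429/16 + 336300 = 5382229/16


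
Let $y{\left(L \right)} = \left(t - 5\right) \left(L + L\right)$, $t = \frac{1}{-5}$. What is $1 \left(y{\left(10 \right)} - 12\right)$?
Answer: $-116$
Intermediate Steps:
$t = - \frac{1}{5} \approx -0.2$
$y{\left(L \right)} = - \frac{52 L}{5}$ ($y{\left(L \right)} = \left(- \frac{1}{5} - 5\right) \left(L + L\right) = - \frac{26 \cdot 2 L}{5} = - \frac{52 L}{5}$)
$1 \left(y{\left(10 \right)} - 12\right) = 1 \left(\left(- \frac{52}{5}\right) 10 - 12\right) = 1 \left(-104 - 12\right) = 1 \left(-116\right) = -116$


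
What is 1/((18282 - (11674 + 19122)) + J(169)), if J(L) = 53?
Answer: -1/12461 ≈ -8.0250e-5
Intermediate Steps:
1/((18282 - (11674 + 19122)) + J(169)) = 1/((18282 - (11674 + 19122)) + 53) = 1/((18282 - 1*30796) + 53) = 1/((18282 - 30796) + 53) = 1/(-12514 + 53) = 1/(-12461) = -1/12461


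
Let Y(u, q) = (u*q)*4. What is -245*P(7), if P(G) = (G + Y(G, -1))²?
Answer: -108045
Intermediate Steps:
Y(u, q) = 4*q*u (Y(u, q) = (q*u)*4 = 4*q*u)
P(G) = 9*G² (P(G) = (G + 4*(-1)*G)² = (G - 4*G)² = (-3*G)² = 9*G²)
-245*P(7) = -2205*7² = -2205*49 = -245*441 = -108045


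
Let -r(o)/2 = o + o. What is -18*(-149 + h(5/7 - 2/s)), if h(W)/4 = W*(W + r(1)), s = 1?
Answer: 107442/49 ≈ 2192.7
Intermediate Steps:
r(o) = -4*o (r(o) = -2*(o + o) = -4*o)
h(W) = 4*W*(-4 + W) (h(W) = 4*(W*(W - 4*1)) = 4*(W*(W - 4)) = 4*(W*(-4 + W)) = 4*W*(-4 + W))
-18*(-149 + h(5/7 - 2/s)) = -18*(-149 + 4*(5/7 - 2/1)*(-4 + (5/7 - 2/1))) = -18*(-149 + 4*(5*(⅐) - 2*1)*(-4 + (5*(⅐) - 2*1))) = -18*(-149 + 4*(5/7 - 2)*(-4 + (5/7 - 2))) = -18*(-149 + 4*(-9/7)*(-4 - 9/7)) = -18*(-149 + 4*(-9/7)*(-37/7)) = -18*(-149 + 1332/49) = -18*(-5969/49) = 107442/49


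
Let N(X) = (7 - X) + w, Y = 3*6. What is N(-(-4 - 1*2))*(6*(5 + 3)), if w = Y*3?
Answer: 2640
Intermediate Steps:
Y = 18
w = 54 (w = 18*3 = 54)
N(X) = 61 - X (N(X) = (7 - X) + 54 = 61 - X)
N(-(-4 - 1*2))*(6*(5 + 3)) = (61 - (-1)*(-4 - 1*2))*(6*(5 + 3)) = (61 - (-1)*(-4 - 2))*(6*8) = (61 - (-1)*(-6))*48 = (61 - 1*6)*48 = (61 - 6)*48 = 55*48 = 2640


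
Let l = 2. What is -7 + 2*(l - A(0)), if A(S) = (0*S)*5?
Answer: -3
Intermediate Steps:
A(S) = 0 (A(S) = 0*5 = 0)
-7 + 2*(l - A(0)) = -7 + 2*(2 - 1*0) = -7 + 2*(2 + 0) = -7 + 2*2 = -7 + 4 = -3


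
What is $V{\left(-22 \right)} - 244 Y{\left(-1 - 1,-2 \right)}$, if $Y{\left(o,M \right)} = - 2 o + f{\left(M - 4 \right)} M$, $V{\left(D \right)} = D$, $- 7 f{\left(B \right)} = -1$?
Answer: $- \frac{6498}{7} \approx -928.29$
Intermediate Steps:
$f{\left(B \right)} = \frac{1}{7}$ ($f{\left(B \right)} = \left(- \frac{1}{7}\right) \left(-1\right) = \frac{1}{7}$)
$Y{\left(o,M \right)} = - 2 o + \frac{M}{7}$
$V{\left(-22 \right)} - 244 Y{\left(-1 - 1,-2 \right)} = -22 - 244 \left(- 2 \left(-1 - 1\right) + \frac{1}{7} \left(-2\right)\right) = -22 - 244 \left(- 2 \left(-1 - 1\right) - \frac{2}{7}\right) = -22 - 244 \left(\left(-2\right) \left(-2\right) - \frac{2}{7}\right) = -22 - 244 \left(4 - \frac{2}{7}\right) = -22 - \frac{6344}{7} = - \frac{6498}{7}$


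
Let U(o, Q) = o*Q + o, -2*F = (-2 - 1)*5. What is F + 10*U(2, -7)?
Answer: -225/2 ≈ -112.50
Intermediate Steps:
F = 15/2 (F = -(-2 - 1)*5/2 = -(-3)*5/2 = -½*(-15) = 15/2 ≈ 7.5000)
U(o, Q) = o + Q*o (U(o, Q) = Q*o + o = o + Q*o)
F + 10*U(2, -7) = 15/2 + 10*(2*(1 - 7)) = 15/2 + 10*(2*(-6)) = 15/2 + 10*(-12) = 15/2 - 120 = -225/2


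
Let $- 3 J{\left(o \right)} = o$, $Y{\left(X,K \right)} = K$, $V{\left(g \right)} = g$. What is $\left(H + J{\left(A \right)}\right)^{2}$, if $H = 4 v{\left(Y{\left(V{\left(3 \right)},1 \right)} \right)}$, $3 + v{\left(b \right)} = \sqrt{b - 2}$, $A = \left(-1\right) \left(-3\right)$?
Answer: $153 - 104 i \approx 153.0 - 104.0 i$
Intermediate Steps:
$A = 3$
$J{\left(o \right)} = - \frac{o}{3}$
$v{\left(b \right)} = -3 + \sqrt{-2 + b}$ ($v{\left(b \right)} = -3 + \sqrt{b - 2} = -3 + \sqrt{-2 + b}$)
$H = -12 + 4 i$ ($H = 4 \left(-3 + \sqrt{-2 + 1}\right) = 4 \left(-3 + \sqrt{-1}\right) = 4 \left(-3 + i\right) = -12 + 4 i \approx -12.0 + 4.0 i$)
$\left(H + J{\left(A \right)}\right)^{2} = \left(\left(-12 + 4 i\right) - 1\right)^{2} = \left(-13 + 4 i\right)^{2}$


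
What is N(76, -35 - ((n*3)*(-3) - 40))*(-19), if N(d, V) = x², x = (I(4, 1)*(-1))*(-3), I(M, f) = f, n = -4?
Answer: -171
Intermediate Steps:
x = 3 (x = (1*(-1))*(-3) = -1*(-3) = 3)
N(d, V) = 9 (N(d, V) = 3² = 9)
N(76, -35 - ((n*3)*(-3) - 40))*(-19) = 9*(-19) = -171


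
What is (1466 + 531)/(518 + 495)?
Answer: 1997/1013 ≈ 1.9714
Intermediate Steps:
(1466 + 531)/(518 + 495) = 1997/1013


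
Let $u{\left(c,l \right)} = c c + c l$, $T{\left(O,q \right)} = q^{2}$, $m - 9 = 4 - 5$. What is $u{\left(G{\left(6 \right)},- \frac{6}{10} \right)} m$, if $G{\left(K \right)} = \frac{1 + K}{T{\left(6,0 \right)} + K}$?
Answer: $\frac{238}{45} \approx 5.2889$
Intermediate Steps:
$m = 8$ ($m = 9 + \left(4 - 5\right) = 9 - 1 = 8$)
$G{\left(K \right)} = \frac{1 + K}{K}$ ($G{\left(K \right)} = \frac{1 + K}{0^{2} + K} = \frac{1 + K}{0 + K} = \frac{1 + K}{K}$)
$u{\left(c,l \right)} = c^{2} + c l$
$u{\left(G{\left(6 \right)},- \frac{6}{10} \right)} m = \frac{1 + 6}{6} \left(\frac{1 + 6}{6} - \frac{6}{10}\right) 8 = \frac{1}{6} \cdot 7 \left(\frac{1}{6} \cdot 7 - \frac{3}{5}\right) 8 = \frac{7 \left(\frac{7}{6} - \frac{3}{5}\right)}{6} \cdot 8 = \frac{7}{6} \cdot \frac{17}{30} \cdot 8 = \frac{119}{180} \cdot 8 = \frac{238}{45}$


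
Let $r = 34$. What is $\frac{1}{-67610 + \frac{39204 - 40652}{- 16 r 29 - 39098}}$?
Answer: $- \frac{27437}{1855014846} \approx -1.4791 \cdot 10^{-5}$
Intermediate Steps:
$\frac{1}{-67610 + \frac{39204 - 40652}{- 16 r 29 - 39098}} = \frac{1}{-67610 + \frac{39204 - 40652}{\left(-16\right) 34 \cdot 29 - 39098}} = \frac{1}{-67610 - \frac{1448}{\left(-544\right) 29 - 39098}} = \frac{1}{-67610 - \frac{1448}{-15776 - 39098}} = \frac{1}{-67610 - \frac{1448}{-54874}} = \frac{1}{-67610 - - \frac{724}{27437}} = \frac{1}{-67610 + \frac{724}{27437}} = \frac{1}{- \frac{1855014846}{27437}} = - \frac{27437}{1855014846}$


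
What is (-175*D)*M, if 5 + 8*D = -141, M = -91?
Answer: -1162525/4 ≈ -2.9063e+5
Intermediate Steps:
D = -73/4 (D = -5/8 + (⅛)*(-141) = -5/8 - 141/8 = -73/4 ≈ -18.250)
(-175*D)*M = -175*(-73/4)*(-91) = (12775/4)*(-91) = -1162525/4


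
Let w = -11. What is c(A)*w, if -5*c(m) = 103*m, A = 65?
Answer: 14729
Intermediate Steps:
c(m) = -103*m/5
c(A)*w = -103/5*65*(-11) = -1339*(-11) = 14729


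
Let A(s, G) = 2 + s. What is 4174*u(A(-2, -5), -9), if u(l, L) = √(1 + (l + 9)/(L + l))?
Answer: 0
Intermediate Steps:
u(l, L) = √(1 + (9 + l)/(L + l))
4174*u(A(-2, -5), -9) = 4174*√((9 - 9 + 2*(2 - 2))/(-9 + (2 - 2))) = 4174*√((9 - 9 + 2*0)/(-9 + 0)) = 4174*√((9 - 9 + 0)/(-9)) = 4174*√(-⅑*0) = 4174*√0 = 4174*0 = 0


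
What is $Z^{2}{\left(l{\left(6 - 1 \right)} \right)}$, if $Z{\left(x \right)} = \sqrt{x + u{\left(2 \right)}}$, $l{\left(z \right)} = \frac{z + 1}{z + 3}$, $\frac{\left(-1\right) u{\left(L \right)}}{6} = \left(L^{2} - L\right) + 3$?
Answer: $- \frac{117}{4} \approx -29.25$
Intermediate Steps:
$u{\left(L \right)} = -18 - 6 L^{2} + 6 L$ ($u{\left(L \right)} = - 6 \left(\left(L^{2} - L\right) + 3\right) = - 6 \left(3 + L^{2} - L\right) = -18 - 6 L^{2} + 6 L$)
$l{\left(z \right)} = \frac{1 + z}{3 + z}$
$Z{\left(x \right)} = \sqrt{-30 + x}$ ($Z{\left(x \right)} = \sqrt{x - \left(6 + 24\right)} = \sqrt{x - 30} = \sqrt{-30 + x}$)
$Z^{2}{\left(l{\left(6 - 1 \right)} \right)} = \left(\sqrt{-30 + \frac{1 + \left(6 - 1\right)}{3 + \left(6 - 1\right)}}\right)^{2} = \left(\sqrt{-30 + \frac{1 + 5}{3 + 5}}\right)^{2} = \left(\sqrt{-30 + \frac{1}{8} \cdot 6}\right)^{2} = \left(\sqrt{-30 + \frac{3}{4}}\right)^{2} = \left(\sqrt{- \frac{117}{4}}\right)^{2} = \left(\frac{3 i \sqrt{13}}{2}\right)^{2} = - \frac{117}{4}$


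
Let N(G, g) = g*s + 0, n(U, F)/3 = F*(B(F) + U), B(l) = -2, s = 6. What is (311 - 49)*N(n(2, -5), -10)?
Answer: -15720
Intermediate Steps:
n(U, F) = 3*F*(-2 + U) (n(U, F) = 3*(F*(-2 + U)) = 3*F*(-2 + U))
N(G, g) = 6*g (N(G, g) = g*6 + 0 = 6*g + 0 = 6*g)
(311 - 49)*N(n(2, -5), -10) = (311 - 49)*(6*(-10)) = 262*(-60) = -15720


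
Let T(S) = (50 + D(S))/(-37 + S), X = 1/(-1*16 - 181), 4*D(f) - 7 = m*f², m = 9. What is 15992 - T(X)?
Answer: 425344432/26595 ≈ 15993.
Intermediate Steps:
D(f) = 7/4 + 9*f²/4 (D(f) = 7/4 + (9*f²)/4 = 7/4 + 9*f²/4)
X = -1/197 (X = 1/(-16 - 181) = 1/(-197) = -1/197 ≈ -0.0050761)
T(S) = (207/4 + 9*S²/4)/(-37 + S) (T(S) = (50 + (7/4 + 9*S²/4))/(-37 + S) = (207/4 + 9*S²/4)/(-37 + S))
15992 - T(X) = 15992 - 9*(23 + (-1/197)²)/(4*(-37 - 1/197)) = 15992 - 9*(23 + 1/38809)/(4*(-7290/197)) = 15992 - 9*(-197)*892608/(4*7290*38809) = 15992 - 1*(-37192/26595) = 15992 + 37192/26595 = 425344432/26595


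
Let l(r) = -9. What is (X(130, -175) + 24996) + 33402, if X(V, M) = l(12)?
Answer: 58389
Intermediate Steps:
X(V, M) = -9
(X(130, -175) + 24996) + 33402 = (-9 + 24996) + 33402 = 24987 + 33402 = 58389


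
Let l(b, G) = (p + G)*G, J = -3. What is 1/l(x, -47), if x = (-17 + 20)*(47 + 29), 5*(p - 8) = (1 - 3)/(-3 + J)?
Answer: 15/27448 ≈ 0.00054649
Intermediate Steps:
p = 121/15 (p = 8 + ((1 - 3)/(-3 - 3))/5 = 8 + (-2/(-6))/5 = 8 + (-2*(-⅙))/5 = 8 + (⅕)*(⅓) = 8 + 1/15 = 121/15 ≈ 8.0667)
x = 228 (x = 3*76 = 228)
l(b, G) = G*(121/15 + G) (l(b, G) = (121/15 + G)*G = G*(121/15 + G))
1/l(x, -47) = 1/((1/15)*(-47)*(121 + 15*(-47))) = 1/((1/15)*(-47)*(121 - 705)) = 1/((1/15)*(-47)*(-584)) = 1/(27448/15) = 15/27448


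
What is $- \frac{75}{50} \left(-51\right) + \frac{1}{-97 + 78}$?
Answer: $\frac{2905}{38} \approx 76.447$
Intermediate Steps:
$- \frac{75}{50} \left(-51\right) + \frac{1}{-97 + 78} = \left(-75\right) \frac{1}{50} \left(-51\right) + \frac{1}{-19} = \left(- \frac{3}{2}\right) \left(-51\right) - \frac{1}{19} = \frac{153}{2} - \frac{1}{19} = \frac{2905}{38}$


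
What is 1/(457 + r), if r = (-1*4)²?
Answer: 1/473 ≈ 0.0021142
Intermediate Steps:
r = 16 (r = (-4)² = 16)
1/(457 + r) = 1/(457 + 16) = 1/473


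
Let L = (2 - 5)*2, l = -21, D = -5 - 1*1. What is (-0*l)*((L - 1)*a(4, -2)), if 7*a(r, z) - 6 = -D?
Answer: 0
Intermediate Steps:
D = -6 (D = -5 - 1 = -6)
a(r, z) = 12/7 (a(r, z) = 6/7 + (-1*(-6))/7 = 6/7 + (⅐)*6 = 6/7 + 6/7 = 12/7)
L = -6 (L = -3*2 = -6)
(-0*l)*((L - 1)*a(4, -2)) = (-0*(-21))*((-6 - 1)*(12/7)) = (-70*0)*(-7*12/7) = 0*(-12) = 0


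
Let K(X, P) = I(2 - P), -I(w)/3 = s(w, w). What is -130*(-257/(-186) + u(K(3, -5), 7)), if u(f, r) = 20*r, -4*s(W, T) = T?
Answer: -1709305/93 ≈ -18380.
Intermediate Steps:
s(W, T) = -T/4
I(w) = 3*w/4 (I(w) = -(-3)*w/4 = 3*w/4)
K(X, P) = 3/2 - 3*P/4 (K(X, P) = 3*(2 - P)/4 = 3/2 - 3*P/4)
-130*(-257/(-186) + u(K(3, -5), 7)) = -130*(-257/(-186) + 20*7) = -130*(-257*(-1/186) + 140) = -130*(257/186 + 140) = -130*26297/186 = -1709305/93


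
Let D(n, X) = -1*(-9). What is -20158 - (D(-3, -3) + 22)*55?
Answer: -21863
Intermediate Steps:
D(n, X) = 9
-20158 - (D(-3, -3) + 22)*55 = -20158 - (9 + 22)*55 = -20158 - 31*55 = -20158 - 1*1705 = -20158 - 1705 = -21863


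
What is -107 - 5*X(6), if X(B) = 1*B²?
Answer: -287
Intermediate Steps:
X(B) = B²
-107 - 5*X(6) = -107 - 5*6² = -107 - 5*36 = -107 - 180 = -287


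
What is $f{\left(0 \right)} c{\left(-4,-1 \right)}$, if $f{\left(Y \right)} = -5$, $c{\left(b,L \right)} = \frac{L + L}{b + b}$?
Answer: $- \frac{5}{4} \approx -1.25$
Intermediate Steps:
$c{\left(b,L \right)} = \frac{L}{b}$ ($c{\left(b,L \right)} = \frac{2 L}{2 b} = 2 L \frac{1}{2 b} = \frac{L}{b}$)
$f{\left(0 \right)} c{\left(-4,-1 \right)} = - 5 \left(- \frac{1}{-4}\right) = - 5 \left(\left(-1\right) \left(- \frac{1}{4}\right)\right) = \left(-5\right) \frac{1}{4} = - \frac{5}{4}$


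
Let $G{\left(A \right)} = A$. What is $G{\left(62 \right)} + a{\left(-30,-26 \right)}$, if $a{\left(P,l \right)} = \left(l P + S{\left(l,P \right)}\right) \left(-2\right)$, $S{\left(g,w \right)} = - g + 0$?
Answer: $-1550$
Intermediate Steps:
$S{\left(g,w \right)} = - g$
$a{\left(P,l \right)} = 2 l - 2 P l$ ($a{\left(P,l \right)} = \left(l P - l\right) \left(-2\right) = \left(P l - l\right) \left(-2\right) = \left(- l + P l\right) \left(-2\right) = 2 l - 2 P l$)
$G{\left(62 \right)} + a{\left(-30,-26 \right)} = 62 + 2 \left(-26\right) \left(1 - -30\right) = 62 + 2 \left(-26\right) \left(1 + 30\right) = 62 + 2 \left(-26\right) 31 = 62 - 1612 = -1550$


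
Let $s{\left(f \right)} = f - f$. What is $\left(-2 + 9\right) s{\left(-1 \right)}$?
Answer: $0$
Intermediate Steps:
$s{\left(f \right)} = 0$
$\left(-2 + 9\right) s{\left(-1 \right)} = \left(-2 + 9\right) 0 = 7 \cdot 0 = 0$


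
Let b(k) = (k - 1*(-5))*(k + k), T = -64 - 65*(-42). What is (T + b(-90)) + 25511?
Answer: 43477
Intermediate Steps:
T = 2666 (T = -64 + 2730 = 2666)
b(k) = 2*k*(5 + k) (b(k) = (k + 5)*(2*k) = (5 + k)*(2*k) = 2*k*(5 + k))
(T + b(-90)) + 25511 = (2666 + 2*(-90)*(5 - 90)) + 25511 = (2666 + 2*(-90)*(-85)) + 25511 = (2666 + 15300) + 25511 = 17966 + 25511 = 43477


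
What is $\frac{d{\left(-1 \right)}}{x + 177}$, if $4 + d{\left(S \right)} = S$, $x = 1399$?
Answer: $- \frac{5}{1576} \approx -0.0031726$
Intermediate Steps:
$d{\left(S \right)} = -4 + S$
$\frac{d{\left(-1 \right)}}{x + 177} = \frac{-4 - 1}{1399 + 177} = - \frac{5}{1576}$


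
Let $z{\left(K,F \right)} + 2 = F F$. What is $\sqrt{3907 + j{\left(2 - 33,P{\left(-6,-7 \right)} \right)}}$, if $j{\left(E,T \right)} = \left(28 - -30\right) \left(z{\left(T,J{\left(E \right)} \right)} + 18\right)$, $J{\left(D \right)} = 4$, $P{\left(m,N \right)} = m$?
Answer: $\sqrt{5763} \approx 75.914$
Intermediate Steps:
$z{\left(K,F \right)} = -2 + F^{2}$ ($z{\left(K,F \right)} = -2 + F F = -2 + F^{2}$)
$j{\left(E,T \right)} = 1856$ ($j{\left(E,T \right)} = \left(28 - -30\right) \left(\left(-2 + 4^{2}\right) + 18\right) = \left(28 + 30\right) \left(\left(-2 + 16\right) + 18\right) = 58 \left(14 + 18\right) = 58 \cdot 32 = 1856$)
$\sqrt{3907 + j{\left(2 - 33,P{\left(-6,-7 \right)} \right)}} = \sqrt{3907 + 1856} = \sqrt{5763}$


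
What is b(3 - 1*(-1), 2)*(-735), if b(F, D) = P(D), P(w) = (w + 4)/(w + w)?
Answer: -2205/2 ≈ -1102.5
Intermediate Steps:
P(w) = (4 + w)/(2*w) (P(w) = (4 + w)/((2*w)) = (4 + w)*(1/(2*w)) = (4 + w)/(2*w))
b(F, D) = (4 + D)/(2*D)
b(3 - 1*(-1), 2)*(-735) = ((1/2)*(4 + 2)/2)*(-735) = ((1/2)*(1/2)*6)*(-735) = (3/2)*(-735) = -2205/2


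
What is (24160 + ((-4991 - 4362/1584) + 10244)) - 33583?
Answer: -1101607/264 ≈ -4172.8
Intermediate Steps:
(24160 + ((-4991 - 4362/1584) + 10244)) - 33583 = (24160 + ((-4991 - 4362*1/1584) + 10244)) - 33583 = (24160 + ((-4991 - 727/264) + 10244)) - 33583 = (24160 + (-1318351/264 + 10244)) - 33583 = (24160 + 1386065/264) - 33583 = 7764305/264 - 33583 = -1101607/264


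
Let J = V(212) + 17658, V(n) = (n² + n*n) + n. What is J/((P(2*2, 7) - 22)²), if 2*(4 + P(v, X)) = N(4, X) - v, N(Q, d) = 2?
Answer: 107758/729 ≈ 147.82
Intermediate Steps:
V(n) = n + 2*n² (V(n) = (n² + n²) + n = 2*n² + n = n + 2*n²)
J = 107758 (J = 212*(1 + 2*212) + 17658 = 212*(1 + 424) + 17658 = 212*425 + 17658 = 90100 + 17658 = 107758)
P(v, X) = -3 - v/2 (P(v, X) = -4 + (2 - v)/2 = -4 + (1 - v/2) = -3 - v/2)
J/((P(2*2, 7) - 22)²) = 107758/(((-3 - 2) - 22)²) = 107758/((-5 - 22)²) = 107758/((-27)²) = 107758/729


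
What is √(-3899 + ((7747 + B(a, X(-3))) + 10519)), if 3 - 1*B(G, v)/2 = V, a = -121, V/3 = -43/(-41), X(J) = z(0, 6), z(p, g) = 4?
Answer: √24150435/41 ≈ 119.86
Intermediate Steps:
X(J) = 4
V = 129/41 (V = 3*(-43/(-41)) = 3*(-43*(-1/41)) = 3*(43/41) = 129/41 ≈ 3.1463)
B(G, v) = -12/41 (B(G, v) = 6 - 2*129/41 = 6 - 258/41 = -12/41)
√(-3899 + ((7747 + B(a, X(-3))) + 10519)) = √(-3899 + ((7747 - 12/41) + 10519)) = √(-3899 + (317615/41 + 10519)) = √(-3899 + 748894/41) = √(589035/41) = √24150435/41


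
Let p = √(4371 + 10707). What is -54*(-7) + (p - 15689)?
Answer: -15311 + √15078 ≈ -15188.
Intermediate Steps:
p = √15078 ≈ 122.79
-54*(-7) + (p - 15689) = -54*(-7) + (√15078 - 15689) = 378 + (-15689 + √15078) = -15311 + √15078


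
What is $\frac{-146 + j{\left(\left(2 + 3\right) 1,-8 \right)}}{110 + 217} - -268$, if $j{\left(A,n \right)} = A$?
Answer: $\frac{29165}{109} \approx 267.57$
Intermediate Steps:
$\frac{-146 + j{\left(\left(2 + 3\right) 1,-8 \right)}}{110 + 217} - -268 = \frac{-146 + \left(2 + 3\right) 1}{110 + 217} - -268 = \frac{-146 + 5 \cdot 1}{327} + 268 = \left(-146 + 5\right) \frac{1}{327} + 268 = \left(-141\right) \frac{1}{327} + 268 = - \frac{47}{109} + 268 = \frac{29165}{109}$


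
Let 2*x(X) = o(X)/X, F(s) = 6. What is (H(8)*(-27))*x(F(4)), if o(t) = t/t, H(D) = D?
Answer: -18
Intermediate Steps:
o(t) = 1
x(X) = 1/(2*X) (x(X) = (1/X)/2 = 1/(2*X))
(H(8)*(-27))*x(F(4)) = (8*(-27))*((½)/6) = -108/6 = -216*1/12 = -18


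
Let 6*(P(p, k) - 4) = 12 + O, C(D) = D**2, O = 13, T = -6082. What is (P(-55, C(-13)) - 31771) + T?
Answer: -227069/6 ≈ -37845.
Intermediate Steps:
P(p, k) = 49/6 (P(p, k) = 4 + (12 + 13)/6 = 4 + (1/6)*25 = 4 + 25/6 = 49/6)
(P(-55, C(-13)) - 31771) + T = (49/6 - 31771) - 6082 = -190577/6 - 6082 = -227069/6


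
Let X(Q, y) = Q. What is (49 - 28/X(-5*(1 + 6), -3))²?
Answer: 62001/25 ≈ 2480.0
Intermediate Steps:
(49 - 28/X(-5*(1 + 6), -3))² = (49 - 28*(-1/(5*(1 + 6))))² = (49 - 28/((-5*7)))² = (49 - 28/(-35))² = (49 - 28*(-1/35))² = (49 + ⅘)² = (249/5)² = 62001/25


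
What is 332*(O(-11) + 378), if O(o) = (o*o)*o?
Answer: -316396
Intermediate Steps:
O(o) = o³ (O(o) = o²*o = o³)
332*(O(-11) + 378) = 332*((-11)³ + 378) = 332*(-1331 + 378) = 332*(-953) = -316396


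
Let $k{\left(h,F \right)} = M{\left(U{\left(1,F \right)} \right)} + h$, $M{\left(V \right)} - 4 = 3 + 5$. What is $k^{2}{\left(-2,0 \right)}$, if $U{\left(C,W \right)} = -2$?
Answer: $100$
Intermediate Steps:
$M{\left(V \right)} = 12$ ($M{\left(V \right)} = 4 + \left(3 + 5\right) = 4 + 8 = 12$)
$k{\left(h,F \right)} = 12 + h$
$k^{2}{\left(-2,0 \right)} = \left(12 - 2\right)^{2} = 10^{2} = 100$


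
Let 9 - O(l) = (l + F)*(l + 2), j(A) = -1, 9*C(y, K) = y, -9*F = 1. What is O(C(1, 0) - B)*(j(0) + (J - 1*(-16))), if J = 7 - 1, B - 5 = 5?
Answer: -4403/3 ≈ -1467.7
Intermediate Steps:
F = -⅑ (F = -⅑*1 = -⅑ ≈ -0.11111)
C(y, K) = y/9
B = 10 (B = 5 + 5 = 10)
J = 6
O(l) = 9 - (2 + l)*(-⅑ + l) (O(l) = 9 - (l - ⅑)*(l + 2) = 9 - (-⅑ + l)*(2 + l) = 9 - (2 + l)*(-⅑ + l))
O(C(1, 0) - B)*(j(0) + (J - 1*(-16))) = (83/9 - ((⅑)*1 - 1*10)² - 17*((⅑)*1 - 1*10)/9)*(-1 + (6 - 1*(-16))) = (83/9 - (⅑ - 10)² - 17*(⅑ - 10)/9)*(-1 + (6 + 16)) = (83/9 - (-89/9)² - 17/9*(-89/9))*(-1 + 22) = (83/9 - 1*7921/81 + 1513/81)*21 = (83/9 - 7921/81 + 1513/81)*21 = -629/9*21 = -4403/3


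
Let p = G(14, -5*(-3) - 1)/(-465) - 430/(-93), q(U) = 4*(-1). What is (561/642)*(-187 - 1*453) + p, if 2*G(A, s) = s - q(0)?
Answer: -27596513/49755 ≈ -554.65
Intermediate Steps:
q(U) = -4
G(A, s) = 2 + s/2 (G(A, s) = (s - 1*(-4))/2 = (s + 4)/2 = (4 + s)/2 = 2 + s/2)
p = 2141/465 (p = (2 + (-5*(-3) - 1)/2)/(-465) - 430/(-93) = (2 + (15 - 1)/2)*(-1/465) - 430*(-1/93) = (2 + (1/2)*14)*(-1/465) + 430/93 = (2 + 7)*(-1/465) + 430/93 = 9*(-1/465) + 430/93 = -3/155 + 430/93 = 2141/465 ≈ 4.6043)
(561/642)*(-187 - 1*453) + p = (561/642)*(-187 - 1*453) + 2141/465 = (561*(1/642))*(-187 - 453) + 2141/465 = (187/214)*(-640) + 2141/465 = -59840/107 + 2141/465 = -27596513/49755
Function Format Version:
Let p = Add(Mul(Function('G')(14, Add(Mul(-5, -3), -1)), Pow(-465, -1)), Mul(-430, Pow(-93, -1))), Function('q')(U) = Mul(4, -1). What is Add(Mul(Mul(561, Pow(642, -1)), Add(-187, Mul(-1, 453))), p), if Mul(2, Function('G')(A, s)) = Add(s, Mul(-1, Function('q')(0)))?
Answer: Rational(-27596513, 49755) ≈ -554.65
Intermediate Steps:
Function('q')(U) = -4
Function('G')(A, s) = Add(2, Mul(Rational(1, 2), s)) (Function('G')(A, s) = Mul(Rational(1, 2), Add(s, Mul(-1, -4))) = Mul(Rational(1, 2), Add(s, 4)) = Mul(Rational(1, 2), Add(4, s)) = Add(2, Mul(Rational(1, 2), s)))
p = Rational(2141, 465) (p = Add(Mul(Add(2, Mul(Rational(1, 2), Add(Mul(-5, -3), -1))), Pow(-465, -1)), Mul(-430, Pow(-93, -1))) = Add(Mul(Add(2, Mul(Rational(1, 2), Add(15, -1))), Rational(-1, 465)), Mul(-430, Rational(-1, 93))) = Add(Mul(Add(2, Mul(Rational(1, 2), 14)), Rational(-1, 465)), Rational(430, 93)) = Add(Mul(Add(2, 7), Rational(-1, 465)), Rational(430, 93)) = Add(Mul(9, Rational(-1, 465)), Rational(430, 93)) = Add(Rational(-3, 155), Rational(430, 93)) = Rational(2141, 465) ≈ 4.6043)
Add(Mul(Mul(561, Pow(642, -1)), Add(-187, Mul(-1, 453))), p) = Add(Mul(Mul(561, Pow(642, -1)), Add(-187, Mul(-1, 453))), Rational(2141, 465)) = Add(Mul(Mul(561, Rational(1, 642)), Add(-187, -453)), Rational(2141, 465)) = Add(Mul(Rational(187, 214), -640), Rational(2141, 465)) = Add(Rational(-59840, 107), Rational(2141, 465)) = Rational(-27596513, 49755)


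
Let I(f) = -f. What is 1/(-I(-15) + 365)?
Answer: 1/350 ≈ 0.0028571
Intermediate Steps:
1/(-I(-15) + 365) = 1/(-(-1)*(-15) + 365) = 1/(-1*15 + 365) = 1/(-15 + 365) = 1/350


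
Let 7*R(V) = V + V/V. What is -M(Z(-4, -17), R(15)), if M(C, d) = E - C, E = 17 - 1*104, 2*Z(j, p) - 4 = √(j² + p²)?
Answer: 89 + √305/2 ≈ 97.732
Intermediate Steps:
Z(j, p) = 2 + √(j² + p²)/2
R(V) = ⅐ + V/7 (R(V) = (V + V/V)/7 = (V + 1)/7 = (1 + V)/7 = ⅐ + V/7)
E = -87 (E = 17 - 104 = -87)
M(C, d) = -87 - C
-M(Z(-4, -17), R(15)) = -(-87 - (2 + √((-4)² + (-17)²)/2)) = -(-87 - (2 + √(16 + 289)/2)) = -(-87 - (2 + √305/2)) = -(-87 + (-2 - √305/2)) = -(-89 - √305/2) = 89 + √305/2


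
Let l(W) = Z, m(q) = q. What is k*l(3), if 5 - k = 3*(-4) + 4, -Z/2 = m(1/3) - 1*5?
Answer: 364/3 ≈ 121.33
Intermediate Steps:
Z = 28/3 (Z = -2*(1/3 - 1*5) = -2*(1/3 - 5) = -2*(-14/3) = 28/3 ≈ 9.3333)
l(W) = 28/3
k = 13 (k = 5 - (3*(-4) + 4) = 5 - (-12 + 4) = 5 - 1*(-8) = 5 + 8 = 13)
k*l(3) = 13*(28/3) = 364/3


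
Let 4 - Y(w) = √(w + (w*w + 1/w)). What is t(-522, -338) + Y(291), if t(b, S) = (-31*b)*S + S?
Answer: -5469850 - √7195514223/291 ≈ -5.4701e+6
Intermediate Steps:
t(b, S) = S - 31*S*b (t(b, S) = -31*S*b + S = S - 31*S*b)
Y(w) = 4 - √(w + 1/w + w²) (Y(w) = 4 - √(w + (w*w + 1/w)) = 4 - √(w + (w² + 1/w)) = 4 - √(w + (1/w + w²)) = 4 - √(w + 1/w + w²))
t(-522, -338) + Y(291) = -338*(1 - 31*(-522)) + (4 - √(291 + 1/291 + 291²)) = -338*(1 + 16182) + (4 - √(291 + 1/291 + 84681)) = -338*16183 + (4 - √(24726853/291)) = -5469854 + (4 - √7195514223/291) = -5469850 - √7195514223/291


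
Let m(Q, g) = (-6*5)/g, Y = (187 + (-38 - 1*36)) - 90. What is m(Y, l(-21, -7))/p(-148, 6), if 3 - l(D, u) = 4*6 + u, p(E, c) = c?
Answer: 5/14 ≈ 0.35714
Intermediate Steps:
Y = 23 (Y = (187 + (-38 - 36)) - 90 = (187 - 74) - 90 = 113 - 90 = 23)
l(D, u) = -21 - u (l(D, u) = 3 - (4*6 + u) = 3 - (24 + u) = 3 + (-24 - u) = -21 - u)
m(Q, g) = -30/g
m(Y, l(-21, -7))/p(-148, 6) = -30/(-21 - 1*(-7))/6 = -30/(-21 + 7)*(⅙) = -30/(-14)*(⅙) = -30*(-1/14)*(⅙) = (15/7)*(⅙) = 5/14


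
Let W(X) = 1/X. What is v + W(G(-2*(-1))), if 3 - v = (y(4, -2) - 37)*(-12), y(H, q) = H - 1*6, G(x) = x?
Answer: -929/2 ≈ -464.50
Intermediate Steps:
y(H, q) = -6 + H (y(H, q) = H - 6 = -6 + H)
v = -465 (v = 3 - ((-6 + 4) - 37)*(-12) = 3 - (-2 - 37)*(-12) = 3 - (-39)*(-12) = 3 - 1*468 = 3 - 468 = -465)
v + W(G(-2*(-1))) = -465 + 1/(-2*(-1)) = -465 + 1/2 = -465 + ½ = -929/2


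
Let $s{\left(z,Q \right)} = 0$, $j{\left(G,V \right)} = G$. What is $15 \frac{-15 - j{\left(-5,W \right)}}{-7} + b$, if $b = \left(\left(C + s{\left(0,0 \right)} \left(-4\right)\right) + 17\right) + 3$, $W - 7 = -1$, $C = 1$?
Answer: $\frac{297}{7} \approx 42.429$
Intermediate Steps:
$W = 6$ ($W = 7 - 1 = 6$)
$b = 21$ ($b = \left(\left(1 + 0 \left(-4\right)\right) + 17\right) + 3 = \left(\left(1 + 0\right) + 17\right) + 3 = \left(1 + 17\right) + 3 = 18 + 3 = 21$)
$15 \frac{-15 - j{\left(-5,W \right)}}{-7} + b = 15 \frac{-15 - -5}{-7} + 21 = 15 \left(-15 + 5\right) \left(- \frac{1}{7}\right) + 21 = 15 \left(\left(-10\right) \left(- \frac{1}{7}\right)\right) + 21 = 15 \cdot \frac{10}{7} + 21 = \frac{150}{7} + 21 = \frac{297}{7}$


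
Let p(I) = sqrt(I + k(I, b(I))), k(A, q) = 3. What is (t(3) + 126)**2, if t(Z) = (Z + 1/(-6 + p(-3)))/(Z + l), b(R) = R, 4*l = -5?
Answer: 7182400/441 ≈ 16287.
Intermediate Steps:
l = -5/4 (l = (1/4)*(-5) = -5/4 ≈ -1.2500)
p(I) = sqrt(3 + I) (p(I) = sqrt(I + 3) = sqrt(3 + I))
t(Z) = (-1/6 + Z)/(-5/4 + Z) (t(Z) = (Z + 1/(-6 + sqrt(3 - 3)))/(Z - 5/4) = (Z + 1/(-6 + sqrt(0)))/(-5/4 + Z) = (Z + 1/(-6 + 0))/(-5/4 + Z) = (Z + 1/(-6))/(-5/4 + Z) = (Z - 1/6)/(-5/4 + Z) = (-1/6 + Z)/(-5/4 + Z))
(t(3) + 126)**2 = (2*(-1 + 6*3)/(3*(-5 + 4*3)) + 126)**2 = (2*(-1 + 18)/(3*(-5 + 12)) + 126)**2 = ((2/3)*17/7 + 126)**2 = ((2/3)*(1/7)*17 + 126)**2 = (34/21 + 126)**2 = (2680/21)**2 = 7182400/441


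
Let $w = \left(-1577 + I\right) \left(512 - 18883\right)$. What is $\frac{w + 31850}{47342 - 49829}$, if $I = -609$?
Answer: $- \frac{13396952}{829} \approx -16160.0$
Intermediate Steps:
$w = 40159006$ ($w = \left(-1577 - 609\right) \left(512 - 18883\right) = \left(-2186\right) \left(-18371\right) = 40159006$)
$\frac{w + 31850}{47342 - 49829} = \frac{40159006 + 31850}{47342 - 49829} = \frac{40190856}{-2487} = 40190856 \left(- \frac{1}{2487}\right) = - \frac{13396952}{829}$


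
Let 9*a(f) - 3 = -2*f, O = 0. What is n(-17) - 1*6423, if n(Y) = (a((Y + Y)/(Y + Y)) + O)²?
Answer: -520262/81 ≈ -6423.0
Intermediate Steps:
a(f) = ⅓ - 2*f/9 (a(f) = ⅓ + (-2*f)/9 = ⅓ - 2*f/9)
n(Y) = 1/81 (n(Y) = ((⅓ - 2*(Y + Y)/(9*(Y + Y))) + 0)² = ((⅓ - 2*2*Y/(9*(2*Y))) + 0)² = ((⅓ - 2*2*Y*1/(2*Y)/9) + 0)² = ((⅓ - 2/9*1) + 0)² = ((⅓ - 2/9) + 0)² = (⅑ + 0)² = (⅑)² = 1/81)
n(-17) - 1*6423 = 1/81 - 1*6423 = 1/81 - 6423 = -520262/81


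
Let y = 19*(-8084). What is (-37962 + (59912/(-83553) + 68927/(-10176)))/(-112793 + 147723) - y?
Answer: 1520524105066357387/9899573335680 ≈ 1.5360e+5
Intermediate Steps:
y = -153596
(-37962 + (59912/(-83553) + 68927/(-10176)))/(-112793 + 147723) - y = (-37962 + (59912/(-83553) + 68927/(-10176)))/(-112793 + 147723) - 1*(-153596) = (-37962 + (59912*(-1/83553) + 68927*(-1/10176)))/34930 + 153596 = (-37962 + (-59912/83553 - 68927/10176))*(1/34930) + 153596 = (-37962 - 2122907381/283411776)*(1/34930) + 153596 = -10761000747893/283411776*1/34930 + 153596 = -10761000747893/9899573335680 + 153596 = 1520524105066357387/9899573335680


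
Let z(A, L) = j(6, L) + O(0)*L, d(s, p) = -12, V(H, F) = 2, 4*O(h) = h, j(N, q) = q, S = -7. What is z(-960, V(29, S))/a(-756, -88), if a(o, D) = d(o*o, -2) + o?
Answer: -1/384 ≈ -0.0026042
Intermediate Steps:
O(h) = h/4
z(A, L) = L (z(A, L) = L + ((1/4)*0)*L = L + 0*L = L + 0 = L)
a(o, D) = -12 + o
z(-960, V(29, S))/a(-756, -88) = 2/(-12 - 756) = 2/(-768) = 2*(-1/768) = -1/384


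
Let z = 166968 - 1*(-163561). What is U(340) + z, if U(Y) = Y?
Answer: 330869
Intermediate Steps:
z = 330529 (z = 166968 + 163561 = 330529)
U(340) + z = 340 + 330529 = 330869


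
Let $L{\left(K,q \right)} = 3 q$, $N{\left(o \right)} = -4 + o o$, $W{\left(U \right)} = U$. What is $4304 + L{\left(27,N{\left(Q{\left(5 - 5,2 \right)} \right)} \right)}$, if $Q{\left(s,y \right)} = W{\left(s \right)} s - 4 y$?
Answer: $4484$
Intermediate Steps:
$Q{\left(s,y \right)} = s^{2} - 4 y$ ($Q{\left(s,y \right)} = s s - 4 y = s^{2} - 4 y$)
$N{\left(o \right)} = -4 + o^{2}$
$4304 + L{\left(27,N{\left(Q{\left(5 - 5,2 \right)} \right)} \right)} = 4304 + 3 \left(-4 + \left(\left(5 - 5\right)^{2} - 8\right)^{2}\right) = 4304 + 3 \left(-4 + \left(0^{2} - 8\right)^{2}\right) = 4304 + 3 \left(-4 + \left(0 - 8\right)^{2}\right) = 4304 + 3 \left(-4 + \left(-8\right)^{2}\right) = 4304 + 3 \left(-4 + 64\right) = 4304 + 3 \cdot 60 = 4304 + 180 = 4484$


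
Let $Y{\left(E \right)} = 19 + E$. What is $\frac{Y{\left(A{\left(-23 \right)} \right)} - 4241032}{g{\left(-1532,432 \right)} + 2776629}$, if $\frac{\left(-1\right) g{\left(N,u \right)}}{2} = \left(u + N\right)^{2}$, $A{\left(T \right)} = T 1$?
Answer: $- \frac{4241036}{356629} \approx -11.892$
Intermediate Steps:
$A{\left(T \right)} = T$
$g{\left(N,u \right)} = - 2 \left(N + u\right)^{2}$ ($g{\left(N,u \right)} = - 2 \left(u + N\right)^{2} = - 2 \left(N + u\right)^{2}$)
$\frac{Y{\left(A{\left(-23 \right)} \right)} - 4241032}{g{\left(-1532,432 \right)} + 2776629} = \frac{\left(19 - 23\right) - 4241032}{- 2 \left(-1532 + 432\right)^{2} + 2776629} = \frac{-4 - 4241032}{- 2 \left(-1100\right)^{2} + 2776629} = - \frac{4241036}{\left(-2\right) 1210000 + 2776629} = - \frac{4241036}{-2420000 + 2776629} = - \frac{4241036}{356629}$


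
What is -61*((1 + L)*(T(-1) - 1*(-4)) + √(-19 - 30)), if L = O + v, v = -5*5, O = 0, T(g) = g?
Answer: 4392 - 427*I ≈ 4392.0 - 427.0*I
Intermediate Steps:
v = -25
L = -25 (L = 0 - 25 = -25)
-61*((1 + L)*(T(-1) - 1*(-4)) + √(-19 - 30)) = -61*((1 - 25)*(-1 - 1*(-4)) + √(-19 - 30)) = -61*(-24*(-1 + 4) + √(-49)) = -61*(-24*3 + 7*I) = -61*(-72 + 7*I) = 4392 - 427*I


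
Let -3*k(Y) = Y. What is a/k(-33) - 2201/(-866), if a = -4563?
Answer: -3927347/9526 ≈ -412.28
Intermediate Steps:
k(Y) = -Y/3
a/k(-33) - 2201/(-866) = -4563/((-⅓*(-33))) - 2201/(-866) = -4563/11 - 2201*(-1/866) = -4563*1/11 + 2201/866 = -4563/11 + 2201/866 = -3927347/9526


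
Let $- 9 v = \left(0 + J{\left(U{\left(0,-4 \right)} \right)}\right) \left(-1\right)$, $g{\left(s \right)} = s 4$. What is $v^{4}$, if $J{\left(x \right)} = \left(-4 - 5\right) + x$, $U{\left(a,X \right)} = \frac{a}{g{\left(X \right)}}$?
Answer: $1$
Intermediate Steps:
$g{\left(s \right)} = 4 s$
$U{\left(a,X \right)} = \frac{a}{4 X}$
$J{\left(x \right)} = -9 + x$
$v = -1$ ($v = - \frac{\left(0 - \left(9 + \frac{0}{-4}\right)\right) \left(-1\right)}{9} = - \frac{\left(0 - \left(9 + 0 \left(- \frac{1}{4}\right)\right)\right) \left(-1\right)}{9} = - \frac{\left(0 + \left(-9 + 0\right)\right) \left(-1\right)}{9} = - \frac{\left(0 - 9\right) \left(-1\right)}{9} = - \frac{\left(-9\right) \left(-1\right)}{9} = \left(- \frac{1}{9}\right) 9 = -1$)
$v^{4} = \left(-1\right)^{4} = 1$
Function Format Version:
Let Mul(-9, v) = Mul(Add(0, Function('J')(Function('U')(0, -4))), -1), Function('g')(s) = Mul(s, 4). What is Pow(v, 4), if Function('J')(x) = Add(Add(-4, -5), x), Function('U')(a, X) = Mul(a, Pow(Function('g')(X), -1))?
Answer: 1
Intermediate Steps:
Function('g')(s) = Mul(4, s)
Function('U')(a, X) = Mul(Rational(1, 4), a, Pow(X, -1)) (Function('U')(a, X) = Mul(a, Pow(Mul(4, X), -1)) = Mul(a, Mul(Rational(1, 4), Pow(X, -1))) = Mul(Rational(1, 4), a, Pow(X, -1)))
Function('J')(x) = Add(-9, x)
v = -1 (v = Mul(Rational(-1, 9), Mul(Add(0, Add(-9, Mul(Rational(1, 4), 0, Pow(-4, -1)))), -1)) = Mul(Rational(-1, 9), Mul(Add(0, Add(-9, Mul(Rational(1, 4), 0, Rational(-1, 4)))), -1)) = Mul(Rational(-1, 9), Mul(Add(0, Add(-9, 0)), -1)) = Mul(Rational(-1, 9), Mul(Add(0, -9), -1)) = Mul(Rational(-1, 9), Mul(-9, -1)) = Mul(Rational(-1, 9), 9) = -1)
Pow(v, 4) = Pow(-1, 4) = 1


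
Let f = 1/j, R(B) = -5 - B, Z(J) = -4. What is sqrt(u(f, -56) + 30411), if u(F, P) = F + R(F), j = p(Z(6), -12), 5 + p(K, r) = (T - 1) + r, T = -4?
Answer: sqrt(30406) ≈ 174.37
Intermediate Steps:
p(K, r) = -10 + r (p(K, r) = -5 + ((-4 - 1) + r) = -5 + (-5 + r) = -10 + r)
j = -22 (j = -10 - 12 = -22)
f = -1/22 (f = 1/(-22) = -1/22 ≈ -0.045455)
u(F, P) = -5 (u(F, P) = F + (-5 - F) = -5)
sqrt(u(f, -56) + 30411) = sqrt(-5 + 30411) = sqrt(30406)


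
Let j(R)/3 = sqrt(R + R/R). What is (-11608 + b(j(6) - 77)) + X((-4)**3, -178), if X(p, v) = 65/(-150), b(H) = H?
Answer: -350563/30 + 3*sqrt(7) ≈ -11678.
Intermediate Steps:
j(R) = 3*sqrt(1 + R) (j(R) = 3*sqrt(R + R/R) = 3*sqrt(R + 1) = 3*sqrt(1 + R))
X(p, v) = -13/30 (X(p, v) = 65*(-1/150) = -13/30)
(-11608 + b(j(6) - 77)) + X((-4)**3, -178) = (-11608 + (3*sqrt(1 + 6) - 77)) - 13/30 = (-11608 + (3*sqrt(7) - 77)) - 13/30 = (-11608 + (-77 + 3*sqrt(7))) - 13/30 = (-11685 + 3*sqrt(7)) - 13/30 = -350563/30 + 3*sqrt(7)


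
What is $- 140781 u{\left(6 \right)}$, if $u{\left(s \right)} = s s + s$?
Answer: $-5912802$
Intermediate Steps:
$u{\left(s \right)} = s + s^{2}$ ($u{\left(s \right)} = s^{2} + s = s + s^{2}$)
$- 140781 u{\left(6 \right)} = - 140781 \cdot 6 \left(1 + 6\right) = - 140781 \cdot 6 \cdot 7 = \left(-140781\right) 42 = -5912802$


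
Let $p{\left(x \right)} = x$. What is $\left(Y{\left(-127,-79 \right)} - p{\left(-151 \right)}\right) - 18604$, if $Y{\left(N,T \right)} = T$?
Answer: $-18532$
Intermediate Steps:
$\left(Y{\left(-127,-79 \right)} - p{\left(-151 \right)}\right) - 18604 = \left(-79 - -151\right) - 18604 = \left(-79 + 151\right) - 18604 = 72 - 18604 = -18532$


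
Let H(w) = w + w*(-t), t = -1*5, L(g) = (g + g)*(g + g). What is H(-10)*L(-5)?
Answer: -6000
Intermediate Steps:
L(g) = 4*g**2 (L(g) = (2*g)*(2*g) = 4*g**2)
t = -5
H(w) = 6*w (H(w) = w + w*(-1*(-5)) = w + w*5 = w + 5*w = 6*w)
H(-10)*L(-5) = (6*(-10))*(4*(-5)**2) = -240*25 = -60*100 = -6000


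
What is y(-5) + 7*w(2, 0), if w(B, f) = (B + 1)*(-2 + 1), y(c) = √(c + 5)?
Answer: -21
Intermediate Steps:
y(c) = √(5 + c)
w(B, f) = -1 - B (w(B, f) = (1 + B)*(-1) = -1 - B)
y(-5) + 7*w(2, 0) = √(5 - 5) + 7*(-1 - 1*2) = √0 + 7*(-1 - 2) = 0 + 7*(-3) = 0 - 21 = -21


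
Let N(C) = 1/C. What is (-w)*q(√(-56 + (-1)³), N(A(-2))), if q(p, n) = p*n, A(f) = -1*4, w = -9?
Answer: -9*I*√57/4 ≈ -16.987*I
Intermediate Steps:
A(f) = -4
q(p, n) = n*p
(-w)*q(√(-56 + (-1)³), N(A(-2))) = (-1*(-9))*(√(-56 + (-1)³)/(-4)) = 9*(-√(-56 - 1)/4) = 9*(-I*√57/4) = -9*I*√57/4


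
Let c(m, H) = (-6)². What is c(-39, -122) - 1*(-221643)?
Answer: 221679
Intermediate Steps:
c(m, H) = 36
c(-39, -122) - 1*(-221643) = 36 - 1*(-221643) = 36 + 221643 = 221679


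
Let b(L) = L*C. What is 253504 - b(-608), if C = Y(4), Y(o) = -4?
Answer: 251072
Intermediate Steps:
C = -4
b(L) = -4*L (b(L) = L*(-4) = -4*L)
253504 - b(-608) = 253504 - (-4)*(-608) = 253504 - 1*2432 = 253504 - 2432 = 251072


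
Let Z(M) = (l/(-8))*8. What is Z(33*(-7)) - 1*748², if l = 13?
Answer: -559517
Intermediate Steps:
Z(M) = -13 (Z(M) = (13/(-8))*8 = -⅛*13*8 = -13/8*8 = -13)
Z(33*(-7)) - 1*748² = -13 - 1*748² = -13 - 1*559504 = -13 - 559504 = -559517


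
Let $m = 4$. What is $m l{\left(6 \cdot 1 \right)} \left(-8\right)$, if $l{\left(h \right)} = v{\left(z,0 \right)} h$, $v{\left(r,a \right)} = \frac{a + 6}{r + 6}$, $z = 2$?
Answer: $-144$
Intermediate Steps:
$v{\left(r,a \right)} = \frac{6 + a}{6 + r}$
$l{\left(h \right)} = \frac{3 h}{4}$ ($l{\left(h \right)} = \frac{6 + 0}{6 + 2} h = \frac{1}{8} \cdot 6 h = \frac{3 h}{4}$)
$m l{\left(6 \cdot 1 \right)} \left(-8\right) = 4 \frac{3 \cdot 6 \cdot 1}{4} \left(-8\right) = 4 \cdot \frac{3}{4} \cdot 6 \left(-8\right) = 4 \cdot \frac{9}{2} \left(-8\right) = 18 \left(-8\right) = -144$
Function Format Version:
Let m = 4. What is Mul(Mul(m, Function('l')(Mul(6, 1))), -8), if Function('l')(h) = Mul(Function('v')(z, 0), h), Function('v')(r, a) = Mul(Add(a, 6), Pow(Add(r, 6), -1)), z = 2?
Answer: -144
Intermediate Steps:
Function('v')(r, a) = Mul(Pow(Add(6, r), -1), Add(6, a)) (Function('v')(r, a) = Mul(Add(6, a), Pow(Add(6, r), -1)) = Mul(Pow(Add(6, r), -1), Add(6, a)))
Function('l')(h) = Mul(Rational(3, 4), h) (Function('l')(h) = Mul(Mul(Pow(Add(6, 2), -1), Add(6, 0)), h) = Mul(Mul(Pow(8, -1), 6), h) = Mul(Mul(Rational(1, 8), 6), h) = Mul(Rational(3, 4), h))
Mul(Mul(m, Function('l')(Mul(6, 1))), -8) = Mul(Mul(4, Mul(Rational(3, 4), Mul(6, 1))), -8) = Mul(Mul(4, Mul(Rational(3, 4), 6)), -8) = Mul(Mul(4, Rational(9, 2)), -8) = Mul(18, -8) = -144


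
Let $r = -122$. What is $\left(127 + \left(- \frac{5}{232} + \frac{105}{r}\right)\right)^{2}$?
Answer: $\frac{3185578862761}{200279104} \approx 15906.0$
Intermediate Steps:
$\left(127 + \left(- \frac{5}{232} + \frac{105}{r}\right)\right)^{2} = \left(127 + \left(- \frac{5}{232} + \frac{105}{-122}\right)\right)^{2} = \left(127 + \left(\left(-5\right) \frac{1}{232} + 105 \left(- \frac{1}{122}\right)\right)\right)^{2} = \left(127 - \frac{12485}{14152}\right)^{2} = \left(\frac{1784819}{14152}\right)^{2} = \frac{3185578862761}{200279104}$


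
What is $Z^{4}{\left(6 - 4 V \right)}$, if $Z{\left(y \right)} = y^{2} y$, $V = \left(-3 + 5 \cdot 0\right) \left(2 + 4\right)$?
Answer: $50714860157241037295616$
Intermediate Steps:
$V = -18$ ($V = \left(-3 + 0\right) 6 = \left(-3\right) 6 = -18$)
$Z{\left(y \right)} = y^{3}$
$Z^{4}{\left(6 - 4 V \right)} = \left(\left(6 - -72\right)^{3}\right)^{4} = \left(\left(6 + 72\right)^{3}\right)^{4} = \left(78^{3}\right)^{4} = 474552^{4} = 50714860157241037295616$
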